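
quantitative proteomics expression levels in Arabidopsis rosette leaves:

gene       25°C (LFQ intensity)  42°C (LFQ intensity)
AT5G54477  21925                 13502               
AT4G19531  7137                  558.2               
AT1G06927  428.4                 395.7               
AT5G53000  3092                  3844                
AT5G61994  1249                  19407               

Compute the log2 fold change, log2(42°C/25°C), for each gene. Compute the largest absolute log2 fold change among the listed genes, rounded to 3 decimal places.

log2(13502/21925) = -0.699  (AT5G54477)
log2(558.2/7137) = -3.676  (AT4G19531)
log2(395.7/428.4) = -0.115  (AT1G06927)
log2(3844/3092) = 0.314  (AT5G53000)
log2(19407/1249) = 3.958  (AT5G61994)
The largest magnitude belongs to AT5G61994.

3.958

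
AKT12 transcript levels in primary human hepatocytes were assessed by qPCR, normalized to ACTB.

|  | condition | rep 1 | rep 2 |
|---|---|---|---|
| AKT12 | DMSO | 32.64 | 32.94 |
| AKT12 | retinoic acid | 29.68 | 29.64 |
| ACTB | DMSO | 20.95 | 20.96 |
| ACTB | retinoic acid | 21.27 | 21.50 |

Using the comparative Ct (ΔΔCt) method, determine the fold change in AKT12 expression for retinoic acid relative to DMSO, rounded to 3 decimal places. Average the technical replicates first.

11.794

Mean Ct: AKT12 DMSO 32.790; AKT12 retinoic acid 29.660; ACTB DMSO 20.955; ACTB retinoic acid 21.385
ΔCt(DMSO) = 32.790 − 20.955 = 11.835
ΔCt(retinoic acid) = 29.660 − 21.385 = 8.275
ΔΔCt = 8.275 − 11.835 = -3.560
Fold change = 2^(−(-3.560)) = 2^3.560 = 11.7942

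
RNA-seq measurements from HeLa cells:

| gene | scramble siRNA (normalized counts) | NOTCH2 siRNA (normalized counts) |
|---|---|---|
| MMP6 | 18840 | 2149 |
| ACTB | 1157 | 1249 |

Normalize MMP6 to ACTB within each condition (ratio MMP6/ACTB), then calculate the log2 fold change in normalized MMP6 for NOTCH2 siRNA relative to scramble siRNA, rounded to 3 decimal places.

-3.242

MMP6/ACTB (scramble siRNA) = 18840 / 1157 = 16.283
MMP6/ACTB (NOTCH2 siRNA) = 2149 / 1249 = 1.7206
Fold change = 1.7206 / 16.283 = 0.1057
log2(0.1057) = -3.2424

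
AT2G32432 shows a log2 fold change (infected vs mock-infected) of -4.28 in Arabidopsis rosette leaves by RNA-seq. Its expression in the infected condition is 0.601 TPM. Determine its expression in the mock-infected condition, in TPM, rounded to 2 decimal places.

Fold change = 2^(-4.28) = 0.0515
mock-infected expression = 0.601 / 0.0515 = 11.68

11.68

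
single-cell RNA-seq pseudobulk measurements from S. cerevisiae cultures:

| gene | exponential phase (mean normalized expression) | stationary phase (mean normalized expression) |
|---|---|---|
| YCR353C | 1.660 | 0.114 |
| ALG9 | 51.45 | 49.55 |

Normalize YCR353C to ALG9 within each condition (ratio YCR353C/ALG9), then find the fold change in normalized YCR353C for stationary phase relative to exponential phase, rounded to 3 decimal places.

YCR353C/ALG9 (exponential phase) = 1.660 / 51.45 = 0.032264
YCR353C/ALG9 (stationary phase) = 0.114 / 49.55 = 0.0023007
Fold change = 0.0023007 / 0.032264 = 0.0713

0.071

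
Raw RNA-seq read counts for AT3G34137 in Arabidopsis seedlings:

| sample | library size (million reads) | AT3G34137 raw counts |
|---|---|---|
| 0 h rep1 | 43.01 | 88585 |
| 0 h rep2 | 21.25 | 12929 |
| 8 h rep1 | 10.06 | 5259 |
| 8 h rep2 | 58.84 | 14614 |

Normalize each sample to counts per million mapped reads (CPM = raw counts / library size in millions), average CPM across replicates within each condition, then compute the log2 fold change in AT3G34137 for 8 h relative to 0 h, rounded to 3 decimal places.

CPM(0 h rep1) = 88585 / 43.01 = 2059.6373
CPM(0 h rep2) = 12929 / 21.25 = 608.4235
CPM(8 h rep1) = 5259 / 10.06 = 522.7634
CPM(8 h rep2) = 14614 / 58.84 = 248.3685
mean CPM(0 h) = 1334.0304; mean CPM(8 h) = 385.5659
Fold change = 385.5659 / 1334.0304 = 0.28902
log2(0.28902) = -1.7907

-1.791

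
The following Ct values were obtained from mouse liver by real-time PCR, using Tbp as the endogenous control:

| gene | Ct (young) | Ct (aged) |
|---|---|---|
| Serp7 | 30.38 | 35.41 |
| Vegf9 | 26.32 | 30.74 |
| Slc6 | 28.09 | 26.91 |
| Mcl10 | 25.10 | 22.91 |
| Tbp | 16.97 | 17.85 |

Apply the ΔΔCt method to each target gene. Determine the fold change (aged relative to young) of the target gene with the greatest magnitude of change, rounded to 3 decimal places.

Serp7: ΔΔCt = (35.41−17.85) − (30.38−16.97) = 17.56 − 13.41 = 4.15; fold change = 2^-4.15 = 0.056
Vegf9: ΔΔCt = (30.74−17.85) − (26.32−16.97) = 12.89 − 9.35 = 3.54; fold change = 2^-3.54 = 0.086
Slc6: ΔΔCt = (26.91−17.85) − (28.09−16.97) = 9.06 − 11.12 = -2.06; fold change = 2^2.06 = 4.170
Mcl10: ΔΔCt = (22.91−17.85) − (25.10−16.97) = 5.06 − 8.13 = -3.07; fold change = 2^3.07 = 8.398
Serp7 has the largest |ΔΔCt| = 4.15.

0.056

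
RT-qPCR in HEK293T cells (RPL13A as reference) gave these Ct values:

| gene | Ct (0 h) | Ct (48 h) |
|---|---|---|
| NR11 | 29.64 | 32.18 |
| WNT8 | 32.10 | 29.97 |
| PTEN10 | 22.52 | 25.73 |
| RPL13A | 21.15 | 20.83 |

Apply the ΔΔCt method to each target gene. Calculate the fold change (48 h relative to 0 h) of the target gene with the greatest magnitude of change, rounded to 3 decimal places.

NR11: ΔΔCt = (32.18−20.83) − (29.64−21.15) = 11.35 − 8.49 = 2.86; fold change = 2^-2.86 = 0.138
WNT8: ΔΔCt = (29.97−20.83) − (32.10−21.15) = 9.14 − 10.95 = -1.81; fold change = 2^1.81 = 3.506
PTEN10: ΔΔCt = (25.73−20.83) − (22.52−21.15) = 4.90 − 1.37 = 3.53; fold change = 2^-3.53 = 0.087
PTEN10 has the largest |ΔΔCt| = 3.53.

0.087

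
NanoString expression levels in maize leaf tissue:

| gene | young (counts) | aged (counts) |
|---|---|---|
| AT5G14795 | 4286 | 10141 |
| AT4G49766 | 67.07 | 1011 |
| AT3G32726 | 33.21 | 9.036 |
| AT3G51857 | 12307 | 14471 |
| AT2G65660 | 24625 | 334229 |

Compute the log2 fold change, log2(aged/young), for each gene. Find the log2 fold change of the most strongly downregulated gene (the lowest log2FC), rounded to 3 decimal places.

-1.878

log2(10141/4286) = 1.242  (AT5G14795)
log2(1011/67.07) = 3.914  (AT4G49766)
log2(9.036/33.21) = -1.878  (AT3G32726)
log2(14471/12307) = 0.234  (AT3G51857)
log2(334229/24625) = 3.763  (AT2G65660)
AT3G32726 is most strongly downregulated.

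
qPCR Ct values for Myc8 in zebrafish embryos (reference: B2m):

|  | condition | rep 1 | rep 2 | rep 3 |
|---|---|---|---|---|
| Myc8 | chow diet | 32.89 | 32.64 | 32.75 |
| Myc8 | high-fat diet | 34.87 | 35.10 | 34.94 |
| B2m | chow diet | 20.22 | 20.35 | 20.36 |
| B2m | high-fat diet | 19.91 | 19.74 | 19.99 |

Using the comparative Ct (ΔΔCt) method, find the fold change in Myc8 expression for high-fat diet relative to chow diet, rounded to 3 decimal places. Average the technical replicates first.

Mean Ct: Myc8 chow diet 32.760; Myc8 high-fat diet 34.970; B2m chow diet 20.310; B2m high-fat diet 19.880
ΔCt(chow diet) = 32.760 − 20.310 = 12.450
ΔCt(high-fat diet) = 34.970 − 19.880 = 15.090
ΔΔCt = 15.090 − 12.450 = 2.640
Fold change = 2^(−2.640) = 0.1604

0.160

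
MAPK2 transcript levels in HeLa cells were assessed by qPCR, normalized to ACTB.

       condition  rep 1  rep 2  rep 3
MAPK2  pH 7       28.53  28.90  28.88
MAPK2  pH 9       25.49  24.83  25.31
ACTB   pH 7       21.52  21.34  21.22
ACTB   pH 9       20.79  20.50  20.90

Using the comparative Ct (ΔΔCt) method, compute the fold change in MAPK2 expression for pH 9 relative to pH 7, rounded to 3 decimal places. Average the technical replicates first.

Mean Ct: MAPK2 pH 7 28.770; MAPK2 pH 9 25.210; ACTB pH 7 21.360; ACTB pH 9 20.730
ΔCt(pH 7) = 28.770 − 21.360 = 7.410
ΔCt(pH 9) = 25.210 − 20.730 = 4.480
ΔΔCt = 4.480 − 7.410 = -2.930
Fold change = 2^(−(-2.930)) = 2^2.930 = 7.6211

7.621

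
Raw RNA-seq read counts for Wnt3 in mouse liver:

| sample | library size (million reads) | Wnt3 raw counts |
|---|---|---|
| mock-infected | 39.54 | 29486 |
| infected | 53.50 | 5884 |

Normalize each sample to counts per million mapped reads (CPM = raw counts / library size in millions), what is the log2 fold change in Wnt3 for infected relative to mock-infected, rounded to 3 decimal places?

-2.761

CPM(mock-infected) = 29486 / 39.54 = 745.7258
CPM(infected) = 5884 / 53.50 = 109.9813
Fold change = 109.9813 / 745.7258 = 0.14748
log2(0.14748) = -2.7614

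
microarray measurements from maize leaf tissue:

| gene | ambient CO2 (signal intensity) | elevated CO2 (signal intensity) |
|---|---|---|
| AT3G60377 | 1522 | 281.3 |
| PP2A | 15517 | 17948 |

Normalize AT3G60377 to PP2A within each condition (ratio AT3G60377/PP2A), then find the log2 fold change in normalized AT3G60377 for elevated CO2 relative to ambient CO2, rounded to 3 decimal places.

-2.646

AT3G60377/PP2A (ambient CO2) = 1522 / 15517 = 0.098086
AT3G60377/PP2A (elevated CO2) = 281.3 / 17948 = 0.015673
Fold change = 0.015673 / 0.098086 = 0.1598
log2(0.1598) = -2.6458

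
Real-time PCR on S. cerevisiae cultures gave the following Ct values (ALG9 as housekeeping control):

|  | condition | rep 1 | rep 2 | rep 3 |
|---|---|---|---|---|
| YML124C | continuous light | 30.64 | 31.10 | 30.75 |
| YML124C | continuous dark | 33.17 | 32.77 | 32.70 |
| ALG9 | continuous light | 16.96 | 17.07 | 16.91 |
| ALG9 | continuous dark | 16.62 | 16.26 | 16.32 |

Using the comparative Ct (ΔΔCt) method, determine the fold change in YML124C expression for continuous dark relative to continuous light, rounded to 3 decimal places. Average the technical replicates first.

Mean Ct: YML124C continuous light 30.830; YML124C continuous dark 32.880; ALG9 continuous light 16.980; ALG9 continuous dark 16.400
ΔCt(continuous light) = 30.830 − 16.980 = 13.850
ΔCt(continuous dark) = 32.880 − 16.400 = 16.480
ΔΔCt = 16.480 − 13.850 = 2.630
Fold change = 2^(−2.630) = 0.1615

0.162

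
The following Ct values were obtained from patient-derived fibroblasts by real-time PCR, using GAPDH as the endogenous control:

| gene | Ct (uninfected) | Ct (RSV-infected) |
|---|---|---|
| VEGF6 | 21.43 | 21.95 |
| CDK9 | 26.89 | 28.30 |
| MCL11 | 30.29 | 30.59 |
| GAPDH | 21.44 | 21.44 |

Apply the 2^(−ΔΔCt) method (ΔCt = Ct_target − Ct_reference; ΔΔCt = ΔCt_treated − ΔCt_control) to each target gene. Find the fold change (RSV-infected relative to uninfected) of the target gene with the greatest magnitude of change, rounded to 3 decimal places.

0.376

VEGF6: ΔΔCt = (21.95−21.44) − (21.43−21.44) = 0.51 − (-0.01) = 0.52; fold change = 2^-0.52 = 0.697
CDK9: ΔΔCt = (28.30−21.44) − (26.89−21.44) = 6.86 − 5.45 = 1.41; fold change = 2^-1.41 = 0.376
MCL11: ΔΔCt = (30.59−21.44) − (30.29−21.44) = 9.15 − 8.85 = 0.30; fold change = 2^-0.30 = 0.812
CDK9 has the largest |ΔΔCt| = 1.41.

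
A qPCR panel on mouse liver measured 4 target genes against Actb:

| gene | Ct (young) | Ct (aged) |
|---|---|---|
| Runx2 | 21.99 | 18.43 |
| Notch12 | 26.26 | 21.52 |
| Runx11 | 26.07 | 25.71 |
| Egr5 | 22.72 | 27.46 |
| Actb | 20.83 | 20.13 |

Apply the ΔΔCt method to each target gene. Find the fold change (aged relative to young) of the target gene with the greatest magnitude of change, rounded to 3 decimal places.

0.023

Runx2: ΔΔCt = (18.43−20.13) − (21.99−20.83) = -1.70 − 1.16 = -2.86; fold change = 2^2.86 = 7.260
Notch12: ΔΔCt = (21.52−20.13) − (26.26−20.83) = 1.39 − 5.43 = -4.04; fold change = 2^4.04 = 16.450
Runx11: ΔΔCt = (25.71−20.13) − (26.07−20.83) = 5.58 − 5.24 = 0.34; fold change = 2^-0.34 = 0.790
Egr5: ΔΔCt = (27.46−20.13) − (22.72−20.83) = 7.33 − 1.89 = 5.44; fold change = 2^-5.44 = 0.023
Egr5 has the largest |ΔΔCt| = 5.44.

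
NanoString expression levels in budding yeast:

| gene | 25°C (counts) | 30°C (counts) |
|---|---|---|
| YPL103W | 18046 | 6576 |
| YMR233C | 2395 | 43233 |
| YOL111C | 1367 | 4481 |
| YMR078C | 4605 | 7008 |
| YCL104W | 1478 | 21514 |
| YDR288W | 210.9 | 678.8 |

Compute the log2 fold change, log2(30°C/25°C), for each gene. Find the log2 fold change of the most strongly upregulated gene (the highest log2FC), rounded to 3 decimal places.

log2(6576/18046) = -1.456  (YPL103W)
log2(43233/2395) = 4.174  (YMR233C)
log2(4481/1367) = 1.713  (YOL111C)
log2(7008/4605) = 0.606  (YMR078C)
log2(21514/1478) = 3.864  (YCL104W)
log2(678.8/210.9) = 1.686  (YDR288W)
YMR233C is most strongly upregulated.

4.174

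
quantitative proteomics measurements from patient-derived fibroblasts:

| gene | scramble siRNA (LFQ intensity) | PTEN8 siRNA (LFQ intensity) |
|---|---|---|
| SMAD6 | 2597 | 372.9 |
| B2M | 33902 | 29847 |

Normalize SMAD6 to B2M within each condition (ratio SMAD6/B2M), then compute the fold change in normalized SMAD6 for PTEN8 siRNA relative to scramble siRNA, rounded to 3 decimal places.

SMAD6/B2M (scramble siRNA) = 2597 / 33902 = 0.076603
SMAD6/B2M (PTEN8 siRNA) = 372.9 / 29847 = 0.012494
Fold change = 0.012494 / 0.076603 = 0.1631

0.163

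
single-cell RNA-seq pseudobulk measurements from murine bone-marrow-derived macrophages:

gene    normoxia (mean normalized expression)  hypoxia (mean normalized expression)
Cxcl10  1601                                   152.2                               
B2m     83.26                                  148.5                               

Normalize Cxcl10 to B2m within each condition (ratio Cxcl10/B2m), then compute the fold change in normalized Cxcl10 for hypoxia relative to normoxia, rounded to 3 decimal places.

Cxcl10/B2m (normoxia) = 1601 / 83.26 = 19.229
Cxcl10/B2m (hypoxia) = 152.2 / 148.5 = 1.0249
Fold change = 1.0249 / 19.229 = 0.0533

0.053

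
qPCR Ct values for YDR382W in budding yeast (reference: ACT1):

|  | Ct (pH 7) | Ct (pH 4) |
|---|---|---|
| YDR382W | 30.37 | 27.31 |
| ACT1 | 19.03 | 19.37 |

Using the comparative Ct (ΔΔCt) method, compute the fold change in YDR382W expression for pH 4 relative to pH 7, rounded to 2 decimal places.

ΔCt(pH 7) = 30.370 − 19.030 = 11.340
ΔCt(pH 4) = 27.310 − 19.370 = 7.940
ΔΔCt = 7.940 − 11.340 = -3.400
Fold change = 2^(−(-3.400)) = 2^3.400 = 10.556

10.56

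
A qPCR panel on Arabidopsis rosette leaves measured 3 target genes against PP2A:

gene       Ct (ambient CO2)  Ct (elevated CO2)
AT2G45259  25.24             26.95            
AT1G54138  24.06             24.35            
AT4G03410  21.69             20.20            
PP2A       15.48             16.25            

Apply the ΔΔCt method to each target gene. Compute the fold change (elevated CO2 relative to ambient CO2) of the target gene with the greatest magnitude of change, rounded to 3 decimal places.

4.790

AT2G45259: ΔΔCt = (26.95−16.25) − (25.24−15.48) = 10.70 − 9.76 = 0.94; fold change = 2^-0.94 = 0.521
AT1G54138: ΔΔCt = (24.35−16.25) − (24.06−15.48) = 8.10 − 8.58 = -0.48; fold change = 2^0.48 = 1.395
AT4G03410: ΔΔCt = (20.20−16.25) − (21.69−15.48) = 3.95 − 6.21 = -2.26; fold change = 2^2.26 = 4.790
AT4G03410 has the largest |ΔΔCt| = 2.26.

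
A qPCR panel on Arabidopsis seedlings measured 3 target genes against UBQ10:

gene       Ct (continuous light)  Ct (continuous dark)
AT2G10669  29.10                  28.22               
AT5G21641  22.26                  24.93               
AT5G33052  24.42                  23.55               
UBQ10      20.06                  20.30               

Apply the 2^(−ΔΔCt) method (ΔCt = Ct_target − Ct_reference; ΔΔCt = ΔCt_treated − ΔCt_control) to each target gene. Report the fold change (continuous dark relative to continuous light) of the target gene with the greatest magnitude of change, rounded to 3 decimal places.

0.186

AT2G10669: ΔΔCt = (28.22−20.30) − (29.10−20.06) = 7.92 − 9.04 = -1.12; fold change = 2^1.12 = 2.173
AT5G21641: ΔΔCt = (24.93−20.30) − (22.26−20.06) = 4.63 − 2.20 = 2.43; fold change = 2^-2.43 = 0.186
AT5G33052: ΔΔCt = (23.55−20.30) − (24.42−20.06) = 3.25 − 4.36 = -1.11; fold change = 2^1.11 = 2.158
AT5G21641 has the largest |ΔΔCt| = 2.43.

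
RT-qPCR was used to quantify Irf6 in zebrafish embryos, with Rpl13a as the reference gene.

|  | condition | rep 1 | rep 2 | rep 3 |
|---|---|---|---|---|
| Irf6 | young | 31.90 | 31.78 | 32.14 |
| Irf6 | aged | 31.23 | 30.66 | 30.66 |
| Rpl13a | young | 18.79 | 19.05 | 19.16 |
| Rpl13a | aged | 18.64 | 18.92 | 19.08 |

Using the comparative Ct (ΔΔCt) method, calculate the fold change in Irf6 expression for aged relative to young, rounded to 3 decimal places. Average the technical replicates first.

1.959

Mean Ct: Irf6 young 31.940; Irf6 aged 30.850; Rpl13a young 19.000; Rpl13a aged 18.880
ΔCt(young) = 31.940 − 19.000 = 12.940
ΔCt(aged) = 30.850 − 18.880 = 11.970
ΔΔCt = 11.970 − 12.940 = -0.970
Fold change = 2^(−(-0.970)) = 2^0.970 = 1.9588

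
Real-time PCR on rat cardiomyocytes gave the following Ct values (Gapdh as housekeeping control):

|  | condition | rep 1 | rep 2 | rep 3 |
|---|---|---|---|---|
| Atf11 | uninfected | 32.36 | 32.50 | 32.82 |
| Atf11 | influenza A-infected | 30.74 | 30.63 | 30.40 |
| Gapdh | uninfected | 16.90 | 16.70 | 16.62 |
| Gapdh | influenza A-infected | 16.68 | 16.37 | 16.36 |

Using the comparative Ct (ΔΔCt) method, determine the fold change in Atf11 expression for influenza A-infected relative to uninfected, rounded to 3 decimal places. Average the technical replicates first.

Mean Ct: Atf11 uninfected 32.560; Atf11 influenza A-infected 30.590; Gapdh uninfected 16.740; Gapdh influenza A-infected 16.470
ΔCt(uninfected) = 32.560 − 16.740 = 15.820
ΔCt(influenza A-infected) = 30.590 − 16.470 = 14.120
ΔΔCt = 14.120 − 15.820 = -1.700
Fold change = 2^(−(-1.700)) = 2^1.700 = 3.2490

3.249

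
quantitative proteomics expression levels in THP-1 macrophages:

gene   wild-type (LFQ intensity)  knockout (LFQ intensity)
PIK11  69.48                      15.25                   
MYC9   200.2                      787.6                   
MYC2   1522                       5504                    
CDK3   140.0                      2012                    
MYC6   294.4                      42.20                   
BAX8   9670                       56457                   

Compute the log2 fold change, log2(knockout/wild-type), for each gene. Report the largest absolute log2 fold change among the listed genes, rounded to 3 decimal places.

3.845

log2(15.25/69.48) = -2.188  (PIK11)
log2(787.6/200.2) = 1.976  (MYC9)
log2(5504/1522) = 1.855  (MYC2)
log2(2012/140.0) = 3.845  (CDK3)
log2(42.20/294.4) = -2.802  (MYC6)
log2(56457/9670) = 2.546  (BAX8)
The largest magnitude belongs to CDK3.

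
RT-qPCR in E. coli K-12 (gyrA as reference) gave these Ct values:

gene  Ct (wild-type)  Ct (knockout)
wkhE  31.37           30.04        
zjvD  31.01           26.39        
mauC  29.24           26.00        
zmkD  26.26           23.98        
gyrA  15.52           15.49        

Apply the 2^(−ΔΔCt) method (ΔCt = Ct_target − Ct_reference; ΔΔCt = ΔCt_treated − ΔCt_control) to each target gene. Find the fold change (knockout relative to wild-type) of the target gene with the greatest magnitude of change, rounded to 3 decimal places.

wkhE: ΔΔCt = (30.04−15.49) − (31.37−15.52) = 14.55 − 15.85 = -1.30; fold change = 2^1.30 = 2.462
zjvD: ΔΔCt = (26.39−15.49) − (31.01−15.52) = 10.90 − 15.49 = -4.59; fold change = 2^4.59 = 24.084
mauC: ΔΔCt = (26.00−15.49) − (29.24−15.52) = 10.51 − 13.72 = -3.21; fold change = 2^3.21 = 9.254
zmkD: ΔΔCt = (23.98−15.49) − (26.26−15.52) = 8.49 − 10.74 = -2.25; fold change = 2^2.25 = 4.757
zjvD has the largest |ΔΔCt| = 4.59.

24.084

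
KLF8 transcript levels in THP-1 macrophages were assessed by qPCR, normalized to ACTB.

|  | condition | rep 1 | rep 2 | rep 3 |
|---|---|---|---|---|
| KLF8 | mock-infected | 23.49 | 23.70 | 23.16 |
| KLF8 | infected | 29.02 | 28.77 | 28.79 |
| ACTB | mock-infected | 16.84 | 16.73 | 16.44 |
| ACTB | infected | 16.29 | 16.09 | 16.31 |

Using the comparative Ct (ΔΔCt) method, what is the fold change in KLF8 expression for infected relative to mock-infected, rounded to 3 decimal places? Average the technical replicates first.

0.017

Mean Ct: KLF8 mock-infected 23.450; KLF8 infected 28.860; ACTB mock-infected 16.670; ACTB infected 16.230
ΔCt(mock-infected) = 23.450 − 16.670 = 6.780
ΔCt(infected) = 28.860 − 16.230 = 12.630
ΔΔCt = 12.630 − 6.780 = 5.850
Fold change = 2^(−5.850) = 0.0173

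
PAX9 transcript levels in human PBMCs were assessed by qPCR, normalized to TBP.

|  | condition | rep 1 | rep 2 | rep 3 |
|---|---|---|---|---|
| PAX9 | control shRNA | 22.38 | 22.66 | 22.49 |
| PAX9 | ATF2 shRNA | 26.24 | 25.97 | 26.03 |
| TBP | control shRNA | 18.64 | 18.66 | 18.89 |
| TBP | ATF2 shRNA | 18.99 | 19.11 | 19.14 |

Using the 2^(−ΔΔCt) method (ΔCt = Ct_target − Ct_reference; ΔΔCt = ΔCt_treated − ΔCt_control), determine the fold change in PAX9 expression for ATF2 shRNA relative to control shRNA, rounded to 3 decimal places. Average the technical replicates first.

Mean Ct: PAX9 control shRNA 22.510; PAX9 ATF2 shRNA 26.080; TBP control shRNA 18.730; TBP ATF2 shRNA 19.080
ΔCt(control shRNA) = 22.510 − 18.730 = 3.780
ΔCt(ATF2 shRNA) = 26.080 − 19.080 = 7.000
ΔΔCt = 7.000 − 3.780 = 3.220
Fold change = 2^(−3.220) = 0.1073

0.107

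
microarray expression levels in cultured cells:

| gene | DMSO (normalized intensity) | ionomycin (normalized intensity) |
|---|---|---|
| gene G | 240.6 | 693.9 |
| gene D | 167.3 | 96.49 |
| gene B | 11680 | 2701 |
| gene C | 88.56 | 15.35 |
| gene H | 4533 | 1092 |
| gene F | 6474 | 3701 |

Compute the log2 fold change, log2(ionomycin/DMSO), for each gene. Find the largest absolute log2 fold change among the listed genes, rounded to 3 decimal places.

log2(693.9/240.6) = 1.528  (gene G)
log2(96.49/167.3) = -0.794  (gene D)
log2(2701/11680) = -2.112  (gene B)
log2(15.35/88.56) = -2.528  (gene C)
log2(1092/4533) = -2.053  (gene H)
log2(3701/6474) = -0.807  (gene F)
The largest magnitude belongs to gene C.

2.528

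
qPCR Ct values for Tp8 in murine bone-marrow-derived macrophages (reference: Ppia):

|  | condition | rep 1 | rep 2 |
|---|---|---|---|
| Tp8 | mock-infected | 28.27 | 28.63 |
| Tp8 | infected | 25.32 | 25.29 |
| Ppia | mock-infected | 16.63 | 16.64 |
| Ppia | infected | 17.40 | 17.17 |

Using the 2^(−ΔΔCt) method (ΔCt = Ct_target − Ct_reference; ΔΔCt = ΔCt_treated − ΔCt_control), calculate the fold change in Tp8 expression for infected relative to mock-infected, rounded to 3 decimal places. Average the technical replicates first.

Mean Ct: Tp8 mock-infected 28.450; Tp8 infected 25.305; Ppia mock-infected 16.635; Ppia infected 17.285
ΔCt(mock-infected) = 28.450 − 16.635 = 11.815
ΔCt(infected) = 25.305 − 17.285 = 8.020
ΔΔCt = 8.020 − 11.815 = -3.795
Fold change = 2^(−(-3.795)) = 2^3.795 = 13.8806

13.881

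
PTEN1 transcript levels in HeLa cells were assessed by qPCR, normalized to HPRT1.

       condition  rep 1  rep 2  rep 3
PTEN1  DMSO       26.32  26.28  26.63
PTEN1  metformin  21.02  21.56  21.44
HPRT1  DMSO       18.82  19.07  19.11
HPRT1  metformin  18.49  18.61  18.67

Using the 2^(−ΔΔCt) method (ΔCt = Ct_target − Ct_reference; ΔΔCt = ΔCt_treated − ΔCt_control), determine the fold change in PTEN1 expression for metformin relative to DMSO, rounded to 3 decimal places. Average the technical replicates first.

Mean Ct: PTEN1 DMSO 26.410; PTEN1 metformin 21.340; HPRT1 DMSO 19.000; HPRT1 metformin 18.590
ΔCt(DMSO) = 26.410 − 19.000 = 7.410
ΔCt(metformin) = 21.340 − 18.590 = 2.750
ΔΔCt = 2.750 − 7.410 = -4.660
Fold change = 2^(−(-4.660)) = 2^4.660 = 25.2813

25.281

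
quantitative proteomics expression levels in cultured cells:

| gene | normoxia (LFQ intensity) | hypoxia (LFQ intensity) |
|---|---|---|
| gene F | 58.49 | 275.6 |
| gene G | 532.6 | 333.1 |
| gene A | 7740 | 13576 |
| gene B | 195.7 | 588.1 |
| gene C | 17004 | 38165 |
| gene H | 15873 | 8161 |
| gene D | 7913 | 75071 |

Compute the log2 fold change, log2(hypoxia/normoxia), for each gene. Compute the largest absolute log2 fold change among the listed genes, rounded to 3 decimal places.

3.246

log2(275.6/58.49) = 2.236  (gene F)
log2(333.1/532.6) = -0.677  (gene G)
log2(13576/7740) = 0.811  (gene A)
log2(588.1/195.7) = 1.587  (gene B)
log2(38165/17004) = 1.166  (gene C)
log2(8161/15873) = -0.960  (gene H)
log2(75071/7913) = 3.246  (gene D)
The largest magnitude belongs to gene D.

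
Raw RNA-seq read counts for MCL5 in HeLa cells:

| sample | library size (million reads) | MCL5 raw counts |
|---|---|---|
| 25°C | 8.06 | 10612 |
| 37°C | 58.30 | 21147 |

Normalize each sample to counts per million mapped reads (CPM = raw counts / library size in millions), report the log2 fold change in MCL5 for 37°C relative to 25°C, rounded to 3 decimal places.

CPM(25°C) = 10612 / 8.06 = 1316.6253
CPM(37°C) = 21147 / 58.30 = 362.7273
Fold change = 362.7273 / 1316.6253 = 0.27550
log2(0.27550) = -1.8599

-1.860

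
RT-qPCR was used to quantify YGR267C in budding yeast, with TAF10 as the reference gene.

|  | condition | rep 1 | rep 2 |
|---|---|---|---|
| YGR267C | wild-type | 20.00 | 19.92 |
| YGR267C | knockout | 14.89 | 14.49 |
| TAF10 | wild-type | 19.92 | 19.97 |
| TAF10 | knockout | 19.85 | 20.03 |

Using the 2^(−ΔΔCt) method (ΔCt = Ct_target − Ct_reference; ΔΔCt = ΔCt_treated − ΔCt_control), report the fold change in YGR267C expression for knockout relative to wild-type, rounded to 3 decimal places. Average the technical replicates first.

Mean Ct: YGR267C wild-type 19.960; YGR267C knockout 14.690; TAF10 wild-type 19.945; TAF10 knockout 19.940
ΔCt(wild-type) = 19.960 − 19.945 = 0.015
ΔCt(knockout) = 14.690 − 19.940 = -5.250
ΔΔCt = -5.250 − 0.015 = -5.265
Fold change = 2^(−(-5.265)) = 2^5.265 = 38.4524

38.452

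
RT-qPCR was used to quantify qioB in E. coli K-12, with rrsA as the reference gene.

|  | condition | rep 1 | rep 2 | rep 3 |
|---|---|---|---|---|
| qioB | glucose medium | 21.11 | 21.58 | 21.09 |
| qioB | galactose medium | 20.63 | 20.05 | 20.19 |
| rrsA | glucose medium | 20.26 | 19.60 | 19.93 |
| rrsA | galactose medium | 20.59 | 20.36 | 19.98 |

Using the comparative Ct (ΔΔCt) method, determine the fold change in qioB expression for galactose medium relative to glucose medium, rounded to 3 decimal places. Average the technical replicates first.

Mean Ct: qioB glucose medium 21.260; qioB galactose medium 20.290; rrsA glucose medium 19.930; rrsA galactose medium 20.310
ΔCt(glucose medium) = 21.260 − 19.930 = 1.330
ΔCt(galactose medium) = 20.290 − 20.310 = -0.020
ΔΔCt = -0.020 − 1.330 = -1.350
Fold change = 2^(−(-1.350)) = 2^1.350 = 2.5491

2.549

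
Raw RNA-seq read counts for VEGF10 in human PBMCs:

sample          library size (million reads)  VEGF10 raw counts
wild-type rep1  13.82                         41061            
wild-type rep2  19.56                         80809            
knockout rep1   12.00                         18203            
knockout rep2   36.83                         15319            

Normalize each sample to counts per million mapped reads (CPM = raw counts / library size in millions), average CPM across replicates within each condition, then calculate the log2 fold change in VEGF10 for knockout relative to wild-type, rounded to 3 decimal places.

-1.878

CPM(wild-type rep1) = 41061 / 13.82 = 2971.1288
CPM(wild-type rep2) = 80809 / 19.56 = 4131.3395
CPM(knockout rep1) = 18203 / 12.00 = 1516.9167
CPM(knockout rep2) = 15319 / 36.83 = 415.9381
mean CPM(wild-type) = 3551.2341; mean CPM(knockout) = 966.4274
Fold change = 966.4274 / 3551.2341 = 0.27214
log2(0.27214) = -1.8776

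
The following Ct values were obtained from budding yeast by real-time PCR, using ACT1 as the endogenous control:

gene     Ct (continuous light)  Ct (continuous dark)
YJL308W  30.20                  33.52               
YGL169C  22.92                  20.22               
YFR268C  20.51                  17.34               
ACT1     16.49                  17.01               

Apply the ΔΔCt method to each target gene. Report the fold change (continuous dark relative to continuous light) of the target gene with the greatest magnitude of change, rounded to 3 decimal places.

12.906

YJL308W: ΔΔCt = (33.52−17.01) − (30.20−16.49) = 16.51 − 13.71 = 2.80; fold change = 2^-2.80 = 0.144
YGL169C: ΔΔCt = (20.22−17.01) − (22.92−16.49) = 3.21 − 6.43 = -3.22; fold change = 2^3.22 = 9.318
YFR268C: ΔΔCt = (17.34−17.01) − (20.51−16.49) = 0.33 − 4.02 = -3.69; fold change = 2^3.69 = 12.906
YFR268C has the largest |ΔΔCt| = 3.69.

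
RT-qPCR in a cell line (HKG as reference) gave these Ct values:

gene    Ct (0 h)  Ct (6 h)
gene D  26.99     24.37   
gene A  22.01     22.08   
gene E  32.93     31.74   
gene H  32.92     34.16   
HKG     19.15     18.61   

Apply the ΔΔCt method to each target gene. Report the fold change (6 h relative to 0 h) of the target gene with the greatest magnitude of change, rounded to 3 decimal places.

4.228

gene D: ΔΔCt = (24.37−18.61) − (26.99−19.15) = 5.76 − 7.84 = -2.08; fold change = 2^2.08 = 4.228
gene A: ΔΔCt = (22.08−18.61) − (22.01−19.15) = 3.47 − 2.86 = 0.61; fold change = 2^-0.61 = 0.655
gene E: ΔΔCt = (31.74−18.61) − (32.93−19.15) = 13.13 − 13.78 = -0.65; fold change = 2^0.65 = 1.569
gene H: ΔΔCt = (34.16−18.61) − (32.92−19.15) = 15.55 − 13.77 = 1.78; fold change = 2^-1.78 = 0.291
gene D has the largest |ΔΔCt| = 2.08.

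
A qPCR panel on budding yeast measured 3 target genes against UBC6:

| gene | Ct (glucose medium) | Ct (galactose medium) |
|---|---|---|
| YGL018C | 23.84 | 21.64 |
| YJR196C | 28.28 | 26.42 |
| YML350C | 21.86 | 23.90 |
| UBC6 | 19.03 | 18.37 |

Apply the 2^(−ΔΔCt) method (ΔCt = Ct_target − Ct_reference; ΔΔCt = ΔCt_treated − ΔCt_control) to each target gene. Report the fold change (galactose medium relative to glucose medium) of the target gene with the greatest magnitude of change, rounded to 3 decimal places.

YGL018C: ΔΔCt = (21.64−18.37) − (23.84−19.03) = 3.27 − 4.81 = -1.54; fold change = 2^1.54 = 2.908
YJR196C: ΔΔCt = (26.42−18.37) − (28.28−19.03) = 8.05 − 9.25 = -1.20; fold change = 2^1.20 = 2.297
YML350C: ΔΔCt = (23.90−18.37) − (21.86−19.03) = 5.53 − 2.83 = 2.70; fold change = 2^-2.70 = 0.154
YML350C has the largest |ΔΔCt| = 2.70.

0.154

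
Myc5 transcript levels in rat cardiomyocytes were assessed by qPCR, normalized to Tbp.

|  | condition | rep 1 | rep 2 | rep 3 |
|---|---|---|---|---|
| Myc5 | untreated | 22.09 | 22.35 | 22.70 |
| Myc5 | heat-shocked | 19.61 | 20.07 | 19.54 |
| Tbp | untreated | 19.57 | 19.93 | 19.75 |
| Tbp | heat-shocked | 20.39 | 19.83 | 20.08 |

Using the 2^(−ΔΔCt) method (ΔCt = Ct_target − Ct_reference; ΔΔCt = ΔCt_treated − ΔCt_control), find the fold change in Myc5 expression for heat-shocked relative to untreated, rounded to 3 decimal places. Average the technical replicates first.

7.945

Mean Ct: Myc5 untreated 22.380; Myc5 heat-shocked 19.740; Tbp untreated 19.750; Tbp heat-shocked 20.100
ΔCt(untreated) = 22.380 − 19.750 = 2.630
ΔCt(heat-shocked) = 19.740 − 20.100 = -0.360
ΔΔCt = -0.360 − 2.630 = -2.990
Fold change = 2^(−(-2.990)) = 2^2.990 = 7.9447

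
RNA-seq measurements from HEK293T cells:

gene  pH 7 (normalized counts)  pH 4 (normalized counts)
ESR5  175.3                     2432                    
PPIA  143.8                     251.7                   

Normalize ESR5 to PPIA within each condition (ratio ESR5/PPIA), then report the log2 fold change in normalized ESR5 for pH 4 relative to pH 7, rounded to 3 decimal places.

ESR5/PPIA (pH 7) = 175.3 / 143.8 = 1.2191
ESR5/PPIA (pH 4) = 2432 / 251.7 = 9.6623
Fold change = 9.6623 / 1.2191 = 7.9261
log2(7.9261) = 2.9866

2.987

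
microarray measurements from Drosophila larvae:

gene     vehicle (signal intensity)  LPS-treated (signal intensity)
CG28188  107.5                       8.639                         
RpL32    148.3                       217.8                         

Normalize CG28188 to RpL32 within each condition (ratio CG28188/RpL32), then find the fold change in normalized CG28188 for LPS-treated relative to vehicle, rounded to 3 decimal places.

CG28188/RpL32 (vehicle) = 107.5 / 148.3 = 0.72488
CG28188/RpL32 (LPS-treated) = 8.639 / 217.8 = 0.039665
Fold change = 0.039665 / 0.72488 = 0.0547

0.055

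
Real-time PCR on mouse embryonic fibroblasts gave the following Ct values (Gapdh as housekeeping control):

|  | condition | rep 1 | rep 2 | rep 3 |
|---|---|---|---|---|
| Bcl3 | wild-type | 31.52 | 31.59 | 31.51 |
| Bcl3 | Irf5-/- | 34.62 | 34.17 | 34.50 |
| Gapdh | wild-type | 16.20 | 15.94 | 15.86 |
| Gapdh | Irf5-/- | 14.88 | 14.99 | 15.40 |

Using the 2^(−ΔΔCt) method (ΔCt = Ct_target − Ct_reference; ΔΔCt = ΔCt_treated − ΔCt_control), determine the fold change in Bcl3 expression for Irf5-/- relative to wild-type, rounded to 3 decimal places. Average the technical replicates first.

0.072

Mean Ct: Bcl3 wild-type 31.540; Bcl3 Irf5-/- 34.430; Gapdh wild-type 16.000; Gapdh Irf5-/- 15.090
ΔCt(wild-type) = 31.540 − 16.000 = 15.540
ΔCt(Irf5-/-) = 34.430 − 15.090 = 19.340
ΔΔCt = 19.340 − 15.540 = 3.800
Fold change = 2^(−3.800) = 0.0718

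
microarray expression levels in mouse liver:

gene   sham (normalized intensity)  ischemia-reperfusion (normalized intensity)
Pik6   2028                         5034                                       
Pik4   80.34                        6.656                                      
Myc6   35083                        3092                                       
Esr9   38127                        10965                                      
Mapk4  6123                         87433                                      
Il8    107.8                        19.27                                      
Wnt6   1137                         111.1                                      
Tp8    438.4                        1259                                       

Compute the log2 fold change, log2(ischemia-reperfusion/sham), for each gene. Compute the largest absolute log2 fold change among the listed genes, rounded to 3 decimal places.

3.836

log2(5034/2028) = 1.312  (Pik6)
log2(6.656/80.34) = -3.593  (Pik4)
log2(3092/35083) = -3.504  (Myc6)
log2(10965/38127) = -1.798  (Esr9)
log2(87433/6123) = 3.836  (Mapk4)
log2(19.27/107.8) = -2.484  (Il8)
log2(111.1/1137) = -3.355  (Wnt6)
log2(1259/438.4) = 1.522  (Tp8)
The largest magnitude belongs to Mapk4.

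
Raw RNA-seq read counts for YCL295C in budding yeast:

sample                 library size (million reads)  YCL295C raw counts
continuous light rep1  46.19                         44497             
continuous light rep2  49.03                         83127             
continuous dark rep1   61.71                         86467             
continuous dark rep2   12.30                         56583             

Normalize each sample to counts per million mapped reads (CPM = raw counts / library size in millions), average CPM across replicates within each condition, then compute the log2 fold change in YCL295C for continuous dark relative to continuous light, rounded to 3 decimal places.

1.175

CPM(continuous light rep1) = 44497 / 46.19 = 963.3470
CPM(continuous light rep2) = 83127 / 49.03 = 1695.4314
CPM(continuous dark rep1) = 86467 / 61.71 = 1401.1830
CPM(continuous dark rep2) = 56583 / 12.30 = 4600.2439
mean CPM(continuous light) = 1329.3892; mean CPM(continuous dark) = 3000.7134
Fold change = 3000.7134 / 1329.3892 = 2.25721
log2(2.25721) = 1.1745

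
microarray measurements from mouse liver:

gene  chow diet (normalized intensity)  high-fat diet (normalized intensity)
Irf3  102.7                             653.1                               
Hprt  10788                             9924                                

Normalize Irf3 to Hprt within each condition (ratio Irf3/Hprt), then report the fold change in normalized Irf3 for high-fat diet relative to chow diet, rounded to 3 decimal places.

6.913

Irf3/Hprt (chow diet) = 102.7 / 10788 = 0.0095198
Irf3/Hprt (high-fat diet) = 653.1 / 9924 = 0.06581
Fold change = 0.06581 / 0.0095198 = 6.9130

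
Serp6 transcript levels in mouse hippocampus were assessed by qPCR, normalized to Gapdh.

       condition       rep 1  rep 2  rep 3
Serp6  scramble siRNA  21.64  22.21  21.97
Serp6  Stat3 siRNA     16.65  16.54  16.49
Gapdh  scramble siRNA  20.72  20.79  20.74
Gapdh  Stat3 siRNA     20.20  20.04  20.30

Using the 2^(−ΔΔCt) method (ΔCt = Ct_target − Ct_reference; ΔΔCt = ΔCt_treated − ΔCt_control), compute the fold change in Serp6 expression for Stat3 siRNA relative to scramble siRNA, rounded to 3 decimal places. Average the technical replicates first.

Mean Ct: Serp6 scramble siRNA 21.940; Serp6 Stat3 siRNA 16.560; Gapdh scramble siRNA 20.750; Gapdh Stat3 siRNA 20.180
ΔCt(scramble siRNA) = 21.940 − 20.750 = 1.190
ΔCt(Stat3 siRNA) = 16.560 − 20.180 = -3.620
ΔΔCt = -3.620 − 1.190 = -4.810
Fold change = 2^(−(-4.810)) = 2^4.810 = 28.0514

28.051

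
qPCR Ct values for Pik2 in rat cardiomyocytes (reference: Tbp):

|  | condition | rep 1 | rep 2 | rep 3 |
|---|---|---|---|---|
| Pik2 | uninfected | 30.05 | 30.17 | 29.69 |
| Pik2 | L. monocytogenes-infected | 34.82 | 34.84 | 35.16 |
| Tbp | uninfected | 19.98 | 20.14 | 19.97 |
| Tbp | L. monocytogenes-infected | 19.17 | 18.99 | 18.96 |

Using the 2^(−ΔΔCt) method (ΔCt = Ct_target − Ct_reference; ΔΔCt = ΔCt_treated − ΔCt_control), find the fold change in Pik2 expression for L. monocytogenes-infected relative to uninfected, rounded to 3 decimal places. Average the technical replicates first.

Mean Ct: Pik2 uninfected 29.970; Pik2 L. monocytogenes-infected 34.940; Tbp uninfected 20.030; Tbp L. monocytogenes-infected 19.040
ΔCt(uninfected) = 29.970 − 20.030 = 9.940
ΔCt(L. monocytogenes-infected) = 34.940 − 19.040 = 15.900
ΔΔCt = 15.900 − 9.940 = 5.960
Fold change = 2^(−5.960) = 0.0161

0.016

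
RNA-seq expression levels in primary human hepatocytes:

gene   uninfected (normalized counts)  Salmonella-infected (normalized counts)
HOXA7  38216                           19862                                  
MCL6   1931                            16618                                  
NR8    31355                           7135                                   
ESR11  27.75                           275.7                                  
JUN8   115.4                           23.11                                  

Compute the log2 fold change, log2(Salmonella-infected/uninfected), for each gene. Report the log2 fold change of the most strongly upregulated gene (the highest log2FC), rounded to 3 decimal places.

log2(19862/38216) = -0.944  (HOXA7)
log2(16618/1931) = 3.105  (MCL6)
log2(7135/31355) = -2.136  (NR8)
log2(275.7/27.75) = 3.313  (ESR11)
log2(23.11/115.4) = -2.320  (JUN8)
ESR11 is most strongly upregulated.

3.313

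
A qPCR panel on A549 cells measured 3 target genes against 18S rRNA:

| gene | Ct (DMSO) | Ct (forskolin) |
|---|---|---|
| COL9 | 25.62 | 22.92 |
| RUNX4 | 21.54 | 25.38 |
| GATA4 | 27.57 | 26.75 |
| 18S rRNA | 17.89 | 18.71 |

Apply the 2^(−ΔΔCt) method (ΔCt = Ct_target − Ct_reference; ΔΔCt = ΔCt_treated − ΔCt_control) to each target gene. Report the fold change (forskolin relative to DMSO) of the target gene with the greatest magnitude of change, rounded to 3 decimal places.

COL9: ΔΔCt = (22.92−18.71) − (25.62−17.89) = 4.21 − 7.73 = -3.52; fold change = 2^3.52 = 11.472
RUNX4: ΔΔCt = (25.38−18.71) − (21.54−17.89) = 6.67 − 3.65 = 3.02; fold change = 2^-3.02 = 0.123
GATA4: ΔΔCt = (26.75−18.71) − (27.57−17.89) = 8.04 − 9.68 = -1.64; fold change = 2^1.64 = 3.117
COL9 has the largest |ΔΔCt| = 3.52.

11.472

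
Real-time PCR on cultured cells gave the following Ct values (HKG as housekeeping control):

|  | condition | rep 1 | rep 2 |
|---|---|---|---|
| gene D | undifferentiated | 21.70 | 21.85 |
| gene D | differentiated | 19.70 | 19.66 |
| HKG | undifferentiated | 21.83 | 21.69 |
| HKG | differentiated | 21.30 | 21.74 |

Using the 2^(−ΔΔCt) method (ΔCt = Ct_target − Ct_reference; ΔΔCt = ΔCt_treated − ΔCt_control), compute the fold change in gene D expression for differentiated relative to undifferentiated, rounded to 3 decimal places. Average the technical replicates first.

3.618

Mean Ct: gene D undifferentiated 21.775; gene D differentiated 19.680; HKG undifferentiated 21.760; HKG differentiated 21.520
ΔCt(undifferentiated) = 21.775 − 21.760 = 0.015
ΔCt(differentiated) = 19.680 − 21.520 = -1.840
ΔΔCt = -1.840 − 0.015 = -1.855
Fold change = 2^(−(-1.855)) = 2^1.855 = 3.6175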